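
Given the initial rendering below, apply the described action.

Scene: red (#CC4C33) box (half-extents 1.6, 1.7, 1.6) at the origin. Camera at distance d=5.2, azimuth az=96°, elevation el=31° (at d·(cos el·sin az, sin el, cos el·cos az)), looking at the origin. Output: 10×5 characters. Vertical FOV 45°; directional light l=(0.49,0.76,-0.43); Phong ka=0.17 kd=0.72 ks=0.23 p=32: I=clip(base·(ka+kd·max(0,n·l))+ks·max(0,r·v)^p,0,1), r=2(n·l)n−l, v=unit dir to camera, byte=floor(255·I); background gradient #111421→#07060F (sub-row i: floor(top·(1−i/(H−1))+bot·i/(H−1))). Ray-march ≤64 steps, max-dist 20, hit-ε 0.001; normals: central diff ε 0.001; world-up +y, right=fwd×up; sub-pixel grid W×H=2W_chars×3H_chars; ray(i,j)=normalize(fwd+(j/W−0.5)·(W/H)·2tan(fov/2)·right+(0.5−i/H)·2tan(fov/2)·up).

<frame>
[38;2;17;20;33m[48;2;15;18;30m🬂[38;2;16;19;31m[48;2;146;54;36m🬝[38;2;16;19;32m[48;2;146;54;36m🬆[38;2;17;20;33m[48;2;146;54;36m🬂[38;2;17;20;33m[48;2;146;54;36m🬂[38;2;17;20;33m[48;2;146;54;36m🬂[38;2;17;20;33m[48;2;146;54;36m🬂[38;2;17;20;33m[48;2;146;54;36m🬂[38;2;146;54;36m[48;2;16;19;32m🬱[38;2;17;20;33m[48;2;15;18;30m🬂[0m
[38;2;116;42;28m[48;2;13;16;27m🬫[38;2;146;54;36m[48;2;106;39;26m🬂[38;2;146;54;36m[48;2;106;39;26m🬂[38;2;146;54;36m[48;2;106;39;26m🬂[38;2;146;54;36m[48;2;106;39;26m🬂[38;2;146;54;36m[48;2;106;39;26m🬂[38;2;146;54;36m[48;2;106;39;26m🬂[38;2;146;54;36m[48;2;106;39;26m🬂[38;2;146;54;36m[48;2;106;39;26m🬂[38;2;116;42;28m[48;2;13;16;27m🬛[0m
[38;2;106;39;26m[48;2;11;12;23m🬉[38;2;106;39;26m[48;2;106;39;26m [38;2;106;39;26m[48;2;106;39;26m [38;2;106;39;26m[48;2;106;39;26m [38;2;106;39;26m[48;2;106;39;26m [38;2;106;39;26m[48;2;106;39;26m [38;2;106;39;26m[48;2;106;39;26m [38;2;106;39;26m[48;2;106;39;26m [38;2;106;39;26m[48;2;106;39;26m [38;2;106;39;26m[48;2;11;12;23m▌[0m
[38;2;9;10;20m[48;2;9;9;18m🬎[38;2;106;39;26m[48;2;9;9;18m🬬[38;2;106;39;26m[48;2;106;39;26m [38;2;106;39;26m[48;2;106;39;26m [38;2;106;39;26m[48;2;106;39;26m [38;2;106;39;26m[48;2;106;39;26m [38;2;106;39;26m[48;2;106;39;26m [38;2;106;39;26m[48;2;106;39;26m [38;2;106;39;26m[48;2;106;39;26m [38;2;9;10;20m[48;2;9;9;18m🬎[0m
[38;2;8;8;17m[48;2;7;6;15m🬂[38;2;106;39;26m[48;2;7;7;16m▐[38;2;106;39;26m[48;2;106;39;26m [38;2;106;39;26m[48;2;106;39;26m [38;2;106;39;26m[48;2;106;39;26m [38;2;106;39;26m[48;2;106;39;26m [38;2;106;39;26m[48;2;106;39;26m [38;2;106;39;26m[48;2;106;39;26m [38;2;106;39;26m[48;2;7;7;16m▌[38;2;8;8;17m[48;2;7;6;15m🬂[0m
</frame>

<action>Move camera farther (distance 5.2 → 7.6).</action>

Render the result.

<frame>
[38;2;17;20;33m[48;2;15;18;30m🬂[38;2;17;20;33m[48;2;15;18;30m🬂[38;2;17;20;33m[48;2;15;18;30m🬂[38;2;17;20;33m[48;2;15;18;30m🬂[38;2;17;20;33m[48;2;15;18;30m🬂[38;2;17;20;33m[48;2;15;18;30m🬂[38;2;17;20;33m[48;2;15;18;30m🬂[38;2;17;20;33m[48;2;15;18;30m🬂[38;2;17;20;33m[48;2;15;18;30m🬂[38;2;17;20;33m[48;2;15;18;30m🬂[0m
[38;2;14;17;29m[48;2;13;15;26m🬂[38;2;14;17;29m[48;2;13;15;26m🬂[38;2;13;16;27m[48;2;146;54;36m🬝[38;2;14;17;29m[48;2;146;54;36m🬀[38;2;146;54;36m[48;2;146;54;36m [38;2;146;54;36m[48;2;146;54;36m [38;2;146;54;36m[48;2;146;54;36m [38;2;146;54;36m[48;2;13;16;27m▌[38;2;14;17;29m[48;2;13;15;26m🬂[38;2;14;17;29m[48;2;13;15;26m🬂[0m
[38;2;12;13;24m[48;2;11;12;22m🬎[38;2;12;13;24m[48;2;11;12;22m🬎[38;2;106;39;26m[48;2;11;12;23m▐[38;2;106;39;26m[48;2;106;39;26m [38;2;106;39;26m[48;2;106;39;26m [38;2;106;39;26m[48;2;106;39;26m [38;2;106;39;26m[48;2;106;39;26m [38;2;106;39;26m[48;2;11;12;23m▌[38;2;12;13;24m[48;2;11;12;22m🬎[38;2;12;13;24m[48;2;11;12;22m🬎[0m
[38;2;9;10;20m[48;2;9;9;18m🬎[38;2;9;10;20m[48;2;9;9;18m🬎[38;2;106;39;26m[48;2;9;9;19m🬁[38;2;106;39;26m[48;2;106;39;26m [38;2;106;39;26m[48;2;106;39;26m [38;2;106;39;26m[48;2;106;39;26m [38;2;106;39;26m[48;2;106;39;26m [38;2;106;39;26m[48;2;9;10;19m▌[38;2;9;10;20m[48;2;9;9;18m🬎[38;2;9;10;20m[48;2;9;9;18m🬎[0m
[38;2;8;8;17m[48;2;7;6;15m🬂[38;2;8;8;17m[48;2;7;6;15m🬂[38;2;8;8;17m[48;2;7;6;15m🬂[38;2;106;39;26m[48;2;16;8;12m🬊[38;2;106;39;26m[48;2;7;6;15m🬎[38;2;106;39;26m[48;2;7;6;15m🬎[38;2;106;39;26m[48;2;7;6;15m🬎[38;2;8;8;17m[48;2;7;6;15m🬂[38;2;8;8;17m[48;2;7;6;15m🬂[38;2;8;8;17m[48;2;7;6;15m🬂[0m
</frame>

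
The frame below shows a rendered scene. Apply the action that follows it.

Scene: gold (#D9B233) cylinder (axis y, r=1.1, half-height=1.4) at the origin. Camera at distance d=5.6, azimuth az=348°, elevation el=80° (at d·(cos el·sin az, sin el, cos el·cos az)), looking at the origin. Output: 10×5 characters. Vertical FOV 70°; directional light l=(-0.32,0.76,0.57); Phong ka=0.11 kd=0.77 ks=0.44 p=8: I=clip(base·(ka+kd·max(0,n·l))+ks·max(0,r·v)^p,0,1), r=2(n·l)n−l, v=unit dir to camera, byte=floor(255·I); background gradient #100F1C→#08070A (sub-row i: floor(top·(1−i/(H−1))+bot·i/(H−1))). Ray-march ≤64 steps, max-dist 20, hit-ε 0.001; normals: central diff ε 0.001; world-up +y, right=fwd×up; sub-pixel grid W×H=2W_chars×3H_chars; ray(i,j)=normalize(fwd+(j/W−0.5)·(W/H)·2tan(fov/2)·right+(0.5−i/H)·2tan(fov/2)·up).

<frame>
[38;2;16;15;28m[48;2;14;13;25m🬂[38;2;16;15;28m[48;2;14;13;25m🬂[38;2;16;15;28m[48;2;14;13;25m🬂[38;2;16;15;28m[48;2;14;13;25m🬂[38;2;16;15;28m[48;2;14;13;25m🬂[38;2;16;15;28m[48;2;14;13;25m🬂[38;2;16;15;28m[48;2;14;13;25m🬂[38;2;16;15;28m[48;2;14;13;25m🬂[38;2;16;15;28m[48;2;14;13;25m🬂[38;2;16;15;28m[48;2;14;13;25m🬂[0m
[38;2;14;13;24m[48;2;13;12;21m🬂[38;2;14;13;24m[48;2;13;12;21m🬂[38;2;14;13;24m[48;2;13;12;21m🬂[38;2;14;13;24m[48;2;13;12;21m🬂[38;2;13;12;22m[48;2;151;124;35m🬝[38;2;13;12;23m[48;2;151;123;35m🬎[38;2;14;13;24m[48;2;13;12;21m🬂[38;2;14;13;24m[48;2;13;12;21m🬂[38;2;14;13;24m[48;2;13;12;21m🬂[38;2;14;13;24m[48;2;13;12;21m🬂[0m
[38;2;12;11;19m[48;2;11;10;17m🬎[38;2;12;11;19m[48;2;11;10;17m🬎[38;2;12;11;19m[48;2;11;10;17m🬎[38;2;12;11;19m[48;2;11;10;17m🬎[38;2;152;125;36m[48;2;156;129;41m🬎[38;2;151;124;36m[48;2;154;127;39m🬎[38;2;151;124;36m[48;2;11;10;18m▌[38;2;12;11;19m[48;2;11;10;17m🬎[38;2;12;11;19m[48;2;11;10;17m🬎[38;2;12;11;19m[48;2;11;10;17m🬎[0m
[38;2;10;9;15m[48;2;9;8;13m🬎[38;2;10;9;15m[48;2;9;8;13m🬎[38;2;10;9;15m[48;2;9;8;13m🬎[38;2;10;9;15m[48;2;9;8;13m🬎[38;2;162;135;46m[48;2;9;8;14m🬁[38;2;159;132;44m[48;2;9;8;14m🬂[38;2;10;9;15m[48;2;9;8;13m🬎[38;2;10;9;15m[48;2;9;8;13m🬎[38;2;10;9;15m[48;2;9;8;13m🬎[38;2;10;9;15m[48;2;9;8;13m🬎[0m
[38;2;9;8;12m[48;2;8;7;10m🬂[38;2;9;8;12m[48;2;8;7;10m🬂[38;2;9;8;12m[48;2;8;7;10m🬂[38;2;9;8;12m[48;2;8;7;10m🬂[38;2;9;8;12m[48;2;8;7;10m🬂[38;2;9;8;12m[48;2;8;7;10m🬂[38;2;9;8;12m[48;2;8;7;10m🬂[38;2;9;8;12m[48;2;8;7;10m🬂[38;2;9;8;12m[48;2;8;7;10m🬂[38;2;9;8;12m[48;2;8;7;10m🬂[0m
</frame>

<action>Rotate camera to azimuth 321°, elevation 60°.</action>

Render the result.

<frame>
[38;2;16;15;28m[48;2;14;13;25m🬂[38;2;16;15;28m[48;2;14;13;25m🬂[38;2;16;15;28m[48;2;14;13;25m🬂[38;2;16;15;28m[48;2;14;13;25m🬂[38;2;16;15;28m[48;2;14;13;25m🬂[38;2;16;15;28m[48;2;14;13;25m🬂[38;2;16;15;28m[48;2;14;13;25m🬂[38;2;16;15;28m[48;2;14;13;25m🬂[38;2;16;15;28m[48;2;14;13;25m🬂[38;2;16;15;28m[48;2;14;13;25m🬂[0m
[38;2;14;13;24m[48;2;13;12;21m🬂[38;2;14;13;24m[48;2;13;12;21m🬂[38;2;14;13;24m[48;2;13;12;21m🬂[38;2;14;13;24m[48;2;13;12;21m🬂[38;2;13;12;23m[48;2;150;123;35m🬎[38;2;150;123;35m[48;2;13;12;23m🬱[38;2;150;123;35m[48;2;13;12;22m🬏[38;2;14;13;24m[48;2;13;12;21m🬂[38;2;14;13;24m[48;2;13;12;21m🬂[38;2;14;13;24m[48;2;13;12;21m🬂[0m
[38;2;12;11;19m[48;2;11;10;17m🬎[38;2;12;11;19m[48;2;11;10;17m🬎[38;2;12;11;19m[48;2;11;10;17m🬎[38;2;12;11;19m[48;2;11;10;17m🬎[38;2;150;123;35m[48;2;77;63;18m🬬[38;2;150;123;35m[48;2;150;123;35m [38;2;135;110;31m[48;2;11;10;18m▌[38;2;12;11;19m[48;2;11;10;17m🬎[38;2;12;11;19m[48;2;11;10;17m🬎[38;2;12;11;19m[48;2;11;10;17m🬎[0m
[38;2;10;9;15m[48;2;9;8;13m🬎[38;2;10;9;15m[48;2;9;8;13m🬎[38;2;10;9;15m[48;2;9;8;13m🬎[38;2;10;9;15m[48;2;9;8;13m🬎[38;2;110;90;25m[48;2;9;8;14m🬉[38;2;128;105;29m[48;2;9;8;13m🬎[38;2;10;9;15m[48;2;9;8;13m🬎[38;2;10;9;15m[48;2;9;8;13m🬎[38;2;10;9;15m[48;2;9;8;13m🬎[38;2;10;9;15m[48;2;9;8;13m🬎[0m
[38;2;9;8;12m[48;2;8;7;10m🬂[38;2;9;8;12m[48;2;8;7;10m🬂[38;2;9;8;12m[48;2;8;7;10m🬂[38;2;9;8;12m[48;2;8;7;10m🬂[38;2;9;8;12m[48;2;8;7;10m🬂[38;2;9;8;12m[48;2;8;7;10m🬂[38;2;9;8;12m[48;2;8;7;10m🬂[38;2;9;8;12m[48;2;8;7;10m🬂[38;2;9;8;12m[48;2;8;7;10m🬂[38;2;9;8;12m[48;2;8;7;10m🬂[0m
</frame>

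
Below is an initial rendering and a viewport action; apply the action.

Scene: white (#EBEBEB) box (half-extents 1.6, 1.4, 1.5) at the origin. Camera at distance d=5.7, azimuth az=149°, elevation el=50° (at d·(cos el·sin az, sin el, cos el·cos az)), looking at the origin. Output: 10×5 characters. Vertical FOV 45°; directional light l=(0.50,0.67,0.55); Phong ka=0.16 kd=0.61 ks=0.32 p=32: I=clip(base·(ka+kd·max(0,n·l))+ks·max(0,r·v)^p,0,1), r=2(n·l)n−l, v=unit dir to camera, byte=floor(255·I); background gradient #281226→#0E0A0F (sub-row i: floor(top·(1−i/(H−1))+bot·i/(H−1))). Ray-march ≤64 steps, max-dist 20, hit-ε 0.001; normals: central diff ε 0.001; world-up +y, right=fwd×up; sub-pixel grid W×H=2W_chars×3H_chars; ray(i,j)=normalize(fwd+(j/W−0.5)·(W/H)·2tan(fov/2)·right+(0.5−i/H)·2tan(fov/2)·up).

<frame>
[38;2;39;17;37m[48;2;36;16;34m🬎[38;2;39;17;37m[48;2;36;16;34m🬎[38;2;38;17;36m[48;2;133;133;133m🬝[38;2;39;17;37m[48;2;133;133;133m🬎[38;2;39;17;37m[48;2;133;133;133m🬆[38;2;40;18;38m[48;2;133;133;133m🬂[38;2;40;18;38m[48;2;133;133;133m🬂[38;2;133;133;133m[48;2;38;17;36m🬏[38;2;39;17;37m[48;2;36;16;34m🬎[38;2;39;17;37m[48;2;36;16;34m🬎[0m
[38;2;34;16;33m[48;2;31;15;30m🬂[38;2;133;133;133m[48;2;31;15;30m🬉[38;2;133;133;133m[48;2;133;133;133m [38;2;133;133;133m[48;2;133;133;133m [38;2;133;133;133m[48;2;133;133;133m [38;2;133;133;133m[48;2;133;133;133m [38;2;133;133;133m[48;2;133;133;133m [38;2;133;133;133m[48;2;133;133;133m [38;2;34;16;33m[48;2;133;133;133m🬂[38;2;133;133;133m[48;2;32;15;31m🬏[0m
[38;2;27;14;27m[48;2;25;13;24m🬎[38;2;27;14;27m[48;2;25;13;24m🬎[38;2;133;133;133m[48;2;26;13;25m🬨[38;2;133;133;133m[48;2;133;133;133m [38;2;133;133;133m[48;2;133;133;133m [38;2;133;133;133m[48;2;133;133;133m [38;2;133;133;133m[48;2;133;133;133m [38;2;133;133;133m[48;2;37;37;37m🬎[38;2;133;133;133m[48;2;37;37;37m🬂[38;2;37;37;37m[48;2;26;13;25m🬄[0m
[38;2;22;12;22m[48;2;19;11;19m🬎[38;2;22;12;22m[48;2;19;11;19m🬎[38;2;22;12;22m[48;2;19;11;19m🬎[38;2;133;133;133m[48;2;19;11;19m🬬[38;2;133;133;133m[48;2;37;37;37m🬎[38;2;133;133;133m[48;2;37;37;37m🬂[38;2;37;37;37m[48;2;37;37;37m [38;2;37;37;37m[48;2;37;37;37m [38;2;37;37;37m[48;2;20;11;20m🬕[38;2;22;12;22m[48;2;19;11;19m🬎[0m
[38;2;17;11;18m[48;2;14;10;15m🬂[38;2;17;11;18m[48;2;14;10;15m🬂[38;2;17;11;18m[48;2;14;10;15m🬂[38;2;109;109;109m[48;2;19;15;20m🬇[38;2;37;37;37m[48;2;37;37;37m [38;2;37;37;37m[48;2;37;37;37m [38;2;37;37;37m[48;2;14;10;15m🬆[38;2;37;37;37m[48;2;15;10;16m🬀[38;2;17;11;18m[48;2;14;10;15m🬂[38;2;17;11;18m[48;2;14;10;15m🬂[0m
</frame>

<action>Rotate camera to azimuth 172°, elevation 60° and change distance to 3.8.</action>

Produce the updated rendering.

<frame>
[38;2;153;153;153m[48;2;167;167;167m🬊[38;2;144;144;144m[48;2;153;153;153m🬊[38;2;138;138;138m[48;2;142;142;142m🬨[38;2;134;134;134m[48;2;136;136;136m🬨[38;2;133;133;133m[48;2;134;134;134m🬨[38;2;133;133;133m[48;2;133;133;133m [38;2;133;133;133m[48;2;133;133;133m [38;2;133;133;133m[48;2;133;133;133m [38;2;133;133;133m[48;2;133;133;133m [38;2;133;133;133m[48;2;133;133;133m [0m
[38;2;181;181;181m[48;2;195;195;195m🬊[38;2;162;162;162m[48;2;174;174;174m🬨[38;2;144;144;144m[48;2;152;152;152m🬨[38;2;135;135;135m[48;2;139;139;139m▐[38;2;134;134;134m[48;2;133;133;133m🬺[38;2;133;133;133m[48;2;133;133;133m [38;2;133;133;133m[48;2;133;133;133m [38;2;133;133;133m[48;2;133;133;133m [38;2;133;133;133m[48;2;133;133;133m [38;2;133;133;133m[48;2;133;133;133m [0m
[38;2;201;201;201m[48;2;189;189;189m🬄[38;2;176;176;176m[48;2;163;163;163m▌[38;2;153;153;153m[48;2;145;145;145m▌[38;2;139;139;139m[48;2;136;136;136m▌[38;2;134;134;134m[48;2;134;134;134m [38;2;133;133;133m[48;2;133;133;133m [38;2;133;133;133m[48;2;133;133;133m [38;2;133;133;133m[48;2;133;133;133m [38;2;133;133;133m[48;2;133;133;133m [38;2;133;133;133m[48;2;133;133;133m [0m
[38;2;175;175;175m[48;2;159;159;159m🬆[38;2;158;158;158m[48;2;147;147;147m🬆[38;2;146;146;146m[48;2;139;139;139m🬄[38;2;137;137;137m[48;2;134;134;134m🬄[38;2;134;134;134m[48;2;133;133;133m▌[38;2;133;133;133m[48;2;133;133;133m [38;2;133;133;133m[48;2;133;133;133m [38;2;133;133;133m[48;2;133;133;133m [38;2;133;133;133m[48;2;133;133;133m [38;2;133;133;133m[48;2;133;133;133m [0m
[38;2;149;149;149m[48;2;141;141;141m🬂[38;2;142;142;142m[48;2;137;137;137m🬂[38;2;136;136;136m[48;2;134;134;134m🬆[38;2;133;133;133m[48;2;37;37;37m🬝[38;2;133;133;133m[48;2;37;37;37m🬎[38;2;133;133;133m[48;2;37;37;37m🬎[38;2;133;133;133m[48;2;37;37;37m🬎[38;2;133;133;133m[48;2;37;37;37m🬂[38;2;133;133;133m[48;2;37;37;37m🬂[38;2;133;133;133m[48;2;37;37;37m🬂[0m
</frame>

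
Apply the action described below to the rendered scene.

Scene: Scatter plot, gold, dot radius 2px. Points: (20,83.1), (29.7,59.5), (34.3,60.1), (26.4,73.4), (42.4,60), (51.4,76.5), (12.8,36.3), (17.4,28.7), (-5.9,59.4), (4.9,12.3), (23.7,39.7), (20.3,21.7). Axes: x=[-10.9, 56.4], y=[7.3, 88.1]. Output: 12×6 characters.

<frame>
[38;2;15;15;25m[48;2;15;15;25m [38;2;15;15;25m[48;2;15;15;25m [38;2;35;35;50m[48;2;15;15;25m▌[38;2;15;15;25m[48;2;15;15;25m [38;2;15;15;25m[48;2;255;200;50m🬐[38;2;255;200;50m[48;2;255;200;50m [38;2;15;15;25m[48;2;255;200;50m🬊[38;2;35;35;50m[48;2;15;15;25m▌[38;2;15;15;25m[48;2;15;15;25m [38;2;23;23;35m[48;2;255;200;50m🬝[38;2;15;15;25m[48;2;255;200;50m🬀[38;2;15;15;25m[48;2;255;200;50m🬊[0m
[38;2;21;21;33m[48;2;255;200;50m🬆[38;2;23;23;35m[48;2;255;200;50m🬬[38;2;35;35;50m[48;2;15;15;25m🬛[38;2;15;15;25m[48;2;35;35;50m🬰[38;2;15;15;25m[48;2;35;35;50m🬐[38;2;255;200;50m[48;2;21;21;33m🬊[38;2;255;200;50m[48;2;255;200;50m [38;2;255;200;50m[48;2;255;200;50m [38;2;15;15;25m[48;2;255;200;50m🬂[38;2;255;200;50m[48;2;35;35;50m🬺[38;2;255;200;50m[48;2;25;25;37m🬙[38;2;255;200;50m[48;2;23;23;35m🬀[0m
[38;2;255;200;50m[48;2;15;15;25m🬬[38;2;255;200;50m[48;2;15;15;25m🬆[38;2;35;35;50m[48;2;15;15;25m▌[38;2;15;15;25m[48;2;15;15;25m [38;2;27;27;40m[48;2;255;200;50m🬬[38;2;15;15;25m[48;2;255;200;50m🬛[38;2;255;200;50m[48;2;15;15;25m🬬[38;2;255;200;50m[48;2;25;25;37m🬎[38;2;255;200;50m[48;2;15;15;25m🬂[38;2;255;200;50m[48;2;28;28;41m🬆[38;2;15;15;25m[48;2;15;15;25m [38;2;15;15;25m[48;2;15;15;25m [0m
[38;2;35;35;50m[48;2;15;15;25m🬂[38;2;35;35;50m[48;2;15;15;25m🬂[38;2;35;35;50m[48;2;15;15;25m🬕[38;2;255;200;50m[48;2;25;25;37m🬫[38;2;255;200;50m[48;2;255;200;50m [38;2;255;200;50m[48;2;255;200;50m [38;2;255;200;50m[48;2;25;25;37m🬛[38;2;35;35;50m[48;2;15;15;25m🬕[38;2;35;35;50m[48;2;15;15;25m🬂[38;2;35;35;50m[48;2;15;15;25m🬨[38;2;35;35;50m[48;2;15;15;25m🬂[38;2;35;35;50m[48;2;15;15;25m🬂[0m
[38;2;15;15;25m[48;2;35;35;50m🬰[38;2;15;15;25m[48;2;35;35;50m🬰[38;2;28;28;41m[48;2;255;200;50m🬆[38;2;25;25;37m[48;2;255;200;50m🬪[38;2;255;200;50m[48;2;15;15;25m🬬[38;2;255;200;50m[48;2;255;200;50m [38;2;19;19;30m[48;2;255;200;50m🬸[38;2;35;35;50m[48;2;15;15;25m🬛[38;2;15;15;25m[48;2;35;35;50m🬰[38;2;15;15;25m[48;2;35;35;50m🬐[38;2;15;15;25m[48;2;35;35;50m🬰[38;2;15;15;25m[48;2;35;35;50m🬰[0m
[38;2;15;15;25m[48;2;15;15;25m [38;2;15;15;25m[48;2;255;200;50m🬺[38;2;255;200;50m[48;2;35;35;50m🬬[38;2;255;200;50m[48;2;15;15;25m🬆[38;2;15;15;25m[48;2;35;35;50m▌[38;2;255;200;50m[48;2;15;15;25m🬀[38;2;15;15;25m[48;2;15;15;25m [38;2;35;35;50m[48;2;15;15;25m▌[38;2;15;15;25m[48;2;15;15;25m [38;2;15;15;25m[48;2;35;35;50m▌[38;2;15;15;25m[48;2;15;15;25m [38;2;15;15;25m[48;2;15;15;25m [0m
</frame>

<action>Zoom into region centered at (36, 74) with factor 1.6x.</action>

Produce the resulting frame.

<frame>
[38;2;15;15;25m[48;2;15;15;25m [38;2;15;15;25m[48;2;15;15;25m [38;2;35;35;50m[48;2;15;15;25m▌[38;2;15;15;25m[48;2;15;15;25m [38;2;15;15;25m[48;2;35;35;50m▌[38;2;15;15;25m[48;2;15;15;25m [38;2;15;15;25m[48;2;15;15;25m [38;2;35;35;50m[48;2;15;15;25m▌[38;2;15;15;25m[48;2;15;15;25m [38;2;15;15;25m[48;2;35;35;50m▌[38;2;15;15;25m[48;2;15;15;25m [38;2;15;15;25m[48;2;15;15;25m [0m
[38;2;21;21;33m[48;2;255;200;50m🬆[38;2;255;200;50m[48;2;15;15;25m🬺[38;2;27;27;40m[48;2;255;200;50m🬬[38;2;15;15;25m[48;2;35;35;50m🬰[38;2;15;15;25m[48;2;35;35;50m🬐[38;2;15;15;25m[48;2;35;35;50m🬰[38;2;15;15;25m[48;2;35;35;50m🬰[38;2;35;35;50m[48;2;15;15;25m🬛[38;2;15;15;25m[48;2;35;35;50m🬰[38;2;27;27;40m[48;2;255;200;50m🬝[38;2;15;15;25m[48;2;35;35;50m🬰[38;2;15;15;25m[48;2;35;35;50m🬰[0m
[38;2;15;15;25m[48;2;255;200;50m🬺[38;2;255;200;50m[48;2;15;15;25m🬆[38;2;28;28;41m[48;2;255;200;50m🬆[38;2;255;200;50m[48;2;15;15;25m🬺[38;2;27;27;40m[48;2;255;200;50m🬬[38;2;15;15;25m[48;2;15;15;25m [38;2;15;15;25m[48;2;15;15;25m [38;2;35;35;50m[48;2;15;15;25m▌[38;2;15;15;25m[48;2;255;200;50m🬴[38;2;255;200;50m[48;2;255;200;50m [38;2;255;200;50m[48;2;15;15;25m🬛[38;2;15;15;25m[48;2;15;15;25m [0m
[38;2;35;35;50m[48;2;15;15;25m🬂[38;2;35;35;50m[48;2;15;15;25m🬂[38;2;255;200;50m[48;2;27;27;40m🬁[38;2;255;200;50m[48;2;15;15;25m🬆[38;2;31;31;45m[48;2;255;200;50m🬬[38;2;23;23;35m[48;2;255;200;50m🬬[38;2;35;35;50m[48;2;15;15;25m🬂[38;2;27;27;40m[48;2;255;200;50m🬬[38;2;35;35;50m[48;2;15;15;25m🬂[38;2;255;200;50m[48;2;27;27;40m🬁[38;2;35;35;50m[48;2;15;15;25m🬂[38;2;35;35;50m[48;2;15;15;25m🬂[0m
[38;2;15;15;25m[48;2;35;35;50m🬰[38;2;15;15;25m[48;2;35;35;50m🬰[38;2;35;35;50m[48;2;15;15;25m🬛[38;2;15;15;25m[48;2;255;200;50m🬐[38;2;255;200;50m[48;2;255;200;50m [38;2;255;200;50m[48;2;255;200;50m [38;2;15;15;25m[48;2;255;200;50m🬐[38;2;255;200;50m[48;2;255;200;50m [38;2;19;19;30m[48;2;255;200;50m🬸[38;2;15;15;25m[48;2;35;35;50m🬐[38;2;15;15;25m[48;2;35;35;50m🬰[38;2;15;15;25m[48;2;35;35;50m🬰[0m
[38;2;15;15;25m[48;2;15;15;25m [38;2;15;15;25m[48;2;15;15;25m [38;2;35;35;50m[48;2;15;15;25m▌[38;2;15;15;25m[48;2;15;15;25m [38;2;255;200;50m[48;2;27;27;40m🬀[38;2;255;200;50m[48;2;15;15;25m🬀[38;2;15;15;25m[48;2;15;15;25m [38;2;255;200;50m[48;2;23;23;35m🬀[38;2;15;15;25m[48;2;15;15;25m [38;2;15;15;25m[48;2;35;35;50m▌[38;2;15;15;25m[48;2;15;15;25m [38;2;15;15;25m[48;2;15;15;25m [0m
</frame>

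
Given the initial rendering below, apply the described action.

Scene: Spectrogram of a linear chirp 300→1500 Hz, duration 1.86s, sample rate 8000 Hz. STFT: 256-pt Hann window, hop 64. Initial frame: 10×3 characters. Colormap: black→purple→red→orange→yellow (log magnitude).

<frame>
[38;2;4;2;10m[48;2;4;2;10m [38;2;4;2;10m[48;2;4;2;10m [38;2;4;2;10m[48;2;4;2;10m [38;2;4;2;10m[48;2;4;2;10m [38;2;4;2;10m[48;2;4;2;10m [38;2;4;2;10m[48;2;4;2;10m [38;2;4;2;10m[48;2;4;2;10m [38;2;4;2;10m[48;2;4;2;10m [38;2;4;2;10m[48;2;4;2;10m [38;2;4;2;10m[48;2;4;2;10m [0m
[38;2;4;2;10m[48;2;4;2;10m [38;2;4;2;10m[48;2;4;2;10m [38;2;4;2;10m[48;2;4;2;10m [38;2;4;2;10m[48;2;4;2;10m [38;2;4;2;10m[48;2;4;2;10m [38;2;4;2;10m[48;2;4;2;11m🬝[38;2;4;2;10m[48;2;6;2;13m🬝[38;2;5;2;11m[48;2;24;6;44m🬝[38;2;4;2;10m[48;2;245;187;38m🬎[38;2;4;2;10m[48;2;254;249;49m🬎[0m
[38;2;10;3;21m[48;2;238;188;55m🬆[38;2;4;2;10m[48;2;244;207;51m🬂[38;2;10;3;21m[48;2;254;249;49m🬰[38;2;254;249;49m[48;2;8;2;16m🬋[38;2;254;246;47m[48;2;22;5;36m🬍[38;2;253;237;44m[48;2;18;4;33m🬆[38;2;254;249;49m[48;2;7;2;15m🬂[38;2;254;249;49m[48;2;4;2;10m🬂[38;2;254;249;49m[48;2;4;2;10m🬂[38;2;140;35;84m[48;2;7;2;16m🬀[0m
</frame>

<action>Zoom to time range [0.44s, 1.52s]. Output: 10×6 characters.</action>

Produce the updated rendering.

<frame>
[38;2;4;2;10m[48;2;4;2;10m [38;2;4;2;10m[48;2;4;2;10m [38;2;4;2;10m[48;2;4;2;10m [38;2;4;2;10m[48;2;4;2;10m [38;2;4;2;10m[48;2;4;2;10m [38;2;4;2;10m[48;2;4;2;10m [38;2;4;2;10m[48;2;4;2;10m [38;2;4;2;10m[48;2;4;2;10m [38;2;4;2;10m[48;2;4;2;10m [38;2;4;2;10m[48;2;4;2;10m [0m
[38;2;4;2;10m[48;2;4;2;10m [38;2;4;2;10m[48;2;4;2;10m [38;2;4;2;10m[48;2;4;2;10m [38;2;4;2;10m[48;2;4;2;10m [38;2;4;2;10m[48;2;4;2;10m [38;2;4;2;10m[48;2;4;2;10m [38;2;4;2;10m[48;2;4;2;10m [38;2;4;2;10m[48;2;4;2;10m [38;2;4;2;10m[48;2;4;2;10m [38;2;4;2;10m[48;2;4;2;10m [0m
[38;2;4;2;10m[48;2;4;2;10m [38;2;4;2;10m[48;2;4;2;10m [38;2;4;2;10m[48;2;4;2;10m [38;2;4;2;10m[48;2;4;2;10m [38;2;4;2;10m[48;2;4;2;10m [38;2;4;2;10m[48;2;4;2;10m [38;2;4;2;10m[48;2;4;2;10m [38;2;4;2;10m[48;2;4;2;10m [38;2;4;2;10m[48;2;4;2;10m [38;2;4;2;10m[48;2;4;2;10m [0m
[38;2;4;2;10m[48;2;4;2;10m [38;2;4;2;10m[48;2;4;2;10m [38;2;4;2;10m[48;2;4;2;10m [38;2;4;2;10m[48;2;4;2;10m [38;2;4;2;10m[48;2;4;2;10m [38;2;4;2;10m[48;2;4;2;11m🬝[38;2;4;2;10m[48;2;5;2;11m🬝[38;2;4;2;10m[48;2;5;2;12m🬎[38;2;4;2;10m[48;2;8;2;17m🬎[38;2;7;2;15m[48;2;49;11;86m🬝[0m
[38;2;15;4;26m[48;2;251;186;24m🬝[38;2;5;2;12m[48;2;254;249;49m🬎[38;2;8;3;18m[48;2;254;249;49m🬎[38;2;15;4;29m[48;2;240;192;53m🬆[38;2;6;2;14m[48;2;253;239;45m🬂[38;2;51;13;43m[48;2;254;249;49m🬰[38;2;254;249;49m[48;2;27;6;44m🬋[38;2;253;234;43m[48;2;6;2;14m🬎[38;2;252;218;36m[48;2;23;6;37m🬆[38;2;254;249;49m[48;2;11;3;23m🬂[0m
[38;2;254;249;49m[48;2;6;2;13m🬂[38;2;252;206;32m[48;2;4;2;11m🬂[38;2;62;14;89m[48;2;8;2;17m🬀[38;2;11;3;23m[48;2;4;2;10m🬂[38;2;6;2;14m[48;2;4;2;10m🬂[38;2;4;2;11m[48;2;4;2;10m🬂[38;2;4;2;11m[48;2;4;2;10m🬀[38;2;4;2;10m[48;2;4;2;10m [38;2;4;2;10m[48;2;4;2;10m [38;2;4;2;10m[48;2;4;2;10m [0m
</frame>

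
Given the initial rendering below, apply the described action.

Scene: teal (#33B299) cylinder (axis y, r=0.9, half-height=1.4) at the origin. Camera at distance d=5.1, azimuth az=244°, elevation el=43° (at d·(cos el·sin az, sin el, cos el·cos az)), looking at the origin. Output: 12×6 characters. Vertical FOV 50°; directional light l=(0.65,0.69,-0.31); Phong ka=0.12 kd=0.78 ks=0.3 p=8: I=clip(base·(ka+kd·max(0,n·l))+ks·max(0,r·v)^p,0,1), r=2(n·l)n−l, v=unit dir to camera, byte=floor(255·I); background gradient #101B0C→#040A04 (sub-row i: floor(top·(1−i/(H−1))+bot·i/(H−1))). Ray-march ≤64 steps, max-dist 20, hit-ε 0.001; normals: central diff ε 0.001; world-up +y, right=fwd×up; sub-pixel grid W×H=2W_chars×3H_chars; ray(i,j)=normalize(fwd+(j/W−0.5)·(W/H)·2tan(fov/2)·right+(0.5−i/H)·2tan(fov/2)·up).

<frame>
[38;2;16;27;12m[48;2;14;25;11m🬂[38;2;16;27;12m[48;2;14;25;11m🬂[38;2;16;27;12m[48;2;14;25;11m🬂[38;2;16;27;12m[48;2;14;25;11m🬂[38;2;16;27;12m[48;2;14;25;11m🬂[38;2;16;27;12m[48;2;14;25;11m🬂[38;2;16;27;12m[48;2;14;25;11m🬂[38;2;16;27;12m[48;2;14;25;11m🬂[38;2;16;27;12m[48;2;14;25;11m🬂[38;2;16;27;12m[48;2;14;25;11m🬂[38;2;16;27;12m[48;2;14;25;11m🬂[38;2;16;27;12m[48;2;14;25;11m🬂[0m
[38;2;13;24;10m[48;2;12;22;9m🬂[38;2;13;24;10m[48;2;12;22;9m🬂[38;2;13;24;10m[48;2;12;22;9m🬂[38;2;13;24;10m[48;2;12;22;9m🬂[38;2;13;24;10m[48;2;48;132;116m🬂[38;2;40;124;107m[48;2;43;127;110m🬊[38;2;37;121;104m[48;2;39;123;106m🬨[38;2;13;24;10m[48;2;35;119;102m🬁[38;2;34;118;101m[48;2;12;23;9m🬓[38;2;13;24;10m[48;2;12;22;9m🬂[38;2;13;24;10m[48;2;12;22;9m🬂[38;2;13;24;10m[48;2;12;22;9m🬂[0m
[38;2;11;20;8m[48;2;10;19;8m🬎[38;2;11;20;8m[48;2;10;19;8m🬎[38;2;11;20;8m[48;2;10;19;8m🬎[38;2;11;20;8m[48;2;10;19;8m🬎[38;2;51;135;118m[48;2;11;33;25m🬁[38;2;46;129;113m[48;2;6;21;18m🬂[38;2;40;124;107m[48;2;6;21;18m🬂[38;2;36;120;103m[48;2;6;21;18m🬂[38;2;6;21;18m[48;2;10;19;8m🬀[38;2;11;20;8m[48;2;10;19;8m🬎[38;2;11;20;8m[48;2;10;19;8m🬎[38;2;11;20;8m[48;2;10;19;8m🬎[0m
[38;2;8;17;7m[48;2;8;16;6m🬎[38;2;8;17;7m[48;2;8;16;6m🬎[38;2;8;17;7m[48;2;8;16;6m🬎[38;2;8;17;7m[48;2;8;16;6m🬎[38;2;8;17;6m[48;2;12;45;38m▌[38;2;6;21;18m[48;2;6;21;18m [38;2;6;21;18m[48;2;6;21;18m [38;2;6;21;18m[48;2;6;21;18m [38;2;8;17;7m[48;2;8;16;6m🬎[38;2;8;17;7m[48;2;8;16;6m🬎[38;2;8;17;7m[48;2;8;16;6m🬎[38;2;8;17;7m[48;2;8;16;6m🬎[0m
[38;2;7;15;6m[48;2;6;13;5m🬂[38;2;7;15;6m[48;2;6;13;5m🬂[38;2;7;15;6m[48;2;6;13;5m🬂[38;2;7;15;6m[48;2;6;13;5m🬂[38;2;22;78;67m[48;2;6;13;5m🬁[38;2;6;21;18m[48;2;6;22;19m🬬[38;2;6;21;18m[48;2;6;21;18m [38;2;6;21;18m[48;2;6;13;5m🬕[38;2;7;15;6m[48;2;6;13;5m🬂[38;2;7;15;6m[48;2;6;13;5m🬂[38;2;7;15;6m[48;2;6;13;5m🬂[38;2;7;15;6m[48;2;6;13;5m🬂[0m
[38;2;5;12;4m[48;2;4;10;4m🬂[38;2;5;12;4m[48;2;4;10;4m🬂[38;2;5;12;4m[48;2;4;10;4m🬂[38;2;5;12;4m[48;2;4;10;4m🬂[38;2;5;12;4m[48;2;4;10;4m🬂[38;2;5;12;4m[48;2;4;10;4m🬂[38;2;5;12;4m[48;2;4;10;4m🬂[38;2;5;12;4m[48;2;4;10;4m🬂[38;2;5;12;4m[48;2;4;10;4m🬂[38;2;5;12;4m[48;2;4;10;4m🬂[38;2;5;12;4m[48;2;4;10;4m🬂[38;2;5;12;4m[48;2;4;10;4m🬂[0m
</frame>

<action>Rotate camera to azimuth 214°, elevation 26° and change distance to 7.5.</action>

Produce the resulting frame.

<frame>
[38;2;16;27;12m[48;2;14;25;11m🬂[38;2;16;27;12m[48;2;14;25;11m🬂[38;2;16;27;12m[48;2;14;25;11m🬂[38;2;16;27;12m[48;2;14;25;11m🬂[38;2;16;27;12m[48;2;14;25;11m🬂[38;2;16;27;12m[48;2;14;25;11m🬂[38;2;16;27;12m[48;2;14;25;11m🬂[38;2;16;27;12m[48;2;14;25;11m🬂[38;2;16;27;12m[48;2;14;25;11m🬂[38;2;16;27;12m[48;2;14;25;11m🬂[38;2;16;27;12m[48;2;14;25;11m🬂[38;2;16;27;12m[48;2;14;25;11m🬂[0m
[38;2;13;24;10m[48;2;12;22;9m🬂[38;2;13;24;10m[48;2;12;22;9m🬂[38;2;13;24;10m[48;2;12;22;9m🬂[38;2;13;24;10m[48;2;12;22;9m🬂[38;2;13;24;10m[48;2;12;22;9m🬂[38;2;12;22;9m[48;2;33;117;100m🬝[38;2;13;23;10m[48;2;33;117;100m🬎[38;2;13;24;10m[48;2;12;22;9m🬂[38;2;13;24;10m[48;2;12;22;9m🬂[38;2;13;24;10m[48;2;12;22;9m🬂[38;2;13;24;10m[48;2;12;22;9m🬂[38;2;13;24;10m[48;2;12;22;9m🬂[0m
[38;2;11;20;8m[48;2;10;19;8m🬎[38;2;11;20;8m[48;2;10;19;8m🬎[38;2;11;20;8m[48;2;10;19;8m🬎[38;2;11;20;8m[48;2;10;19;8m🬎[38;2;11;20;8m[48;2;10;19;8m🬎[38;2;26;93;79m[48;2;12;43;37m🬕[38;2;33;117;100m[48;2;6;21;18m🬂[38;2;6;21;18m[48;2;10;20;8m▌[38;2;11;20;8m[48;2;10;19;8m🬎[38;2;11;20;8m[48;2;10;19;8m🬎[38;2;11;20;8m[48;2;10;19;8m🬎[38;2;11;20;8m[48;2;10;19;8m🬎[0m
[38;2;8;17;7m[48;2;8;16;6m🬎[38;2;8;17;7m[48;2;8;16;6m🬎[38;2;8;17;7m[48;2;8;16;6m🬎[38;2;8;17;7m[48;2;8;16;6m🬎[38;2;8;17;7m[48;2;8;16;6m🬎[38;2;12;46;39m[48;2;26;93;80m▐[38;2;6;21;18m[48;2;6;21;18m [38;2;6;21;18m[48;2;8;17;6m▌[38;2;8;17;7m[48;2;8;16;6m🬎[38;2;8;17;7m[48;2;8;16;6m🬎[38;2;8;17;7m[48;2;8;16;6m🬎[38;2;8;17;7m[48;2;8;16;6m🬎[0m
[38;2;7;15;6m[48;2;6;13;5m🬂[38;2;7;15;6m[48;2;6;13;5m🬂[38;2;7;15;6m[48;2;6;13;5m🬂[38;2;7;15;6m[48;2;6;13;5m🬂[38;2;7;15;6m[48;2;6;13;5m🬂[38;2;28;100;86m[48;2;9;27;19m🬀[38;2;6;21;18m[48;2;6;13;5m🬎[38;2;6;21;18m[48;2;6;13;5m🬀[38;2;7;15;6m[48;2;6;13;5m🬂[38;2;7;15;6m[48;2;6;13;5m🬂[38;2;7;15;6m[48;2;6;13;5m🬂[38;2;7;15;6m[48;2;6;13;5m🬂[0m
[38;2;5;12;4m[48;2;4;10;4m🬂[38;2;5;12;4m[48;2;4;10;4m🬂[38;2;5;12;4m[48;2;4;10;4m🬂[38;2;5;12;4m[48;2;4;10;4m🬂[38;2;5;12;4m[48;2;4;10;4m🬂[38;2;5;12;4m[48;2;4;10;4m🬂[38;2;5;12;4m[48;2;4;10;4m🬂[38;2;5;12;4m[48;2;4;10;4m🬂[38;2;5;12;4m[48;2;4;10;4m🬂[38;2;5;12;4m[48;2;4;10;4m🬂[38;2;5;12;4m[48;2;4;10;4m🬂[38;2;5;12;4m[48;2;4;10;4m🬂[0m
</frame>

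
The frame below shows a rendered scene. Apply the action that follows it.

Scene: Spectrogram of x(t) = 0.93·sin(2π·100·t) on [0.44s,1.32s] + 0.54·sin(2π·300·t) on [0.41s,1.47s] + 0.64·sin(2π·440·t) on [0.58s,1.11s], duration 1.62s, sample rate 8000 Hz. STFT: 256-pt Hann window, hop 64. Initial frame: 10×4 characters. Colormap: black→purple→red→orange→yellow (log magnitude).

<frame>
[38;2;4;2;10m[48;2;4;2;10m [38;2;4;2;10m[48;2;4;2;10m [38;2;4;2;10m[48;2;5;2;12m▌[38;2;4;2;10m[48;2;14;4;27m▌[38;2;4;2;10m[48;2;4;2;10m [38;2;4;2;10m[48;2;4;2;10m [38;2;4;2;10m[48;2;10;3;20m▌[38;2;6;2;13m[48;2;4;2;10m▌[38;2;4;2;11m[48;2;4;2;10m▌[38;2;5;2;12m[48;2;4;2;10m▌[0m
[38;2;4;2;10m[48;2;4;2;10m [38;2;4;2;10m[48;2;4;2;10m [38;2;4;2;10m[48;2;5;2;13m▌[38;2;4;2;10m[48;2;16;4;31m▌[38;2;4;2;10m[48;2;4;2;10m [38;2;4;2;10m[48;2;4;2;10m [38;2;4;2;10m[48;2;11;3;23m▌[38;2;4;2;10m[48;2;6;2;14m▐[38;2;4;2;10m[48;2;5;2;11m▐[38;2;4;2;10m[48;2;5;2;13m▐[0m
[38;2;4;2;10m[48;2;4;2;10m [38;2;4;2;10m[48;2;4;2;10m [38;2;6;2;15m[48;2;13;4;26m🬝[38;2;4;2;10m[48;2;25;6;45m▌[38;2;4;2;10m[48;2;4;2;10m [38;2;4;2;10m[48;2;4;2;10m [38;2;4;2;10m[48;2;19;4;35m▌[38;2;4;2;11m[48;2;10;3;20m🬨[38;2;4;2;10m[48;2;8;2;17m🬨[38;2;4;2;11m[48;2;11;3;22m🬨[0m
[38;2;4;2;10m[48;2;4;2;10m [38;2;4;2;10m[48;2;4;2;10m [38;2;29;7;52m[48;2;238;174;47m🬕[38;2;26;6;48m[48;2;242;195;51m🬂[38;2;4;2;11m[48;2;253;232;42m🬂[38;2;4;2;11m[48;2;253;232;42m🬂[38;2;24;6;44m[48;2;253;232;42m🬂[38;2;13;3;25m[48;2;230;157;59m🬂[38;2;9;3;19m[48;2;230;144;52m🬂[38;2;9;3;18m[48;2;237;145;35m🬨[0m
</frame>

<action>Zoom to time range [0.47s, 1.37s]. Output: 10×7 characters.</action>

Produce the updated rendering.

<frame>
[38;2;4;2;10m[48;2;4;2;10m [38;2;15;4;29m[48;2;4;2;10m▌[38;2;4;2;10m[48;2;4;2;10m [38;2;4;2;10m[48;2;4;2;10m [38;2;4;2;10m[48;2;4;2;10m [38;2;4;2;10m[48;2;4;2;10m [38;2;4;2;10m[48;2;4;2;10m [38;2;10;3;20m[48;2;4;2;10m▌[38;2;4;2;10m[48;2;4;2;10m [38;2;4;2;10m[48;2;4;2;11m▌[0m
[38;2;4;2;10m[48;2;4;2;10m [38;2;4;2;10m[48;2;15;4;30m▐[38;2;4;2;10m[48;2;4;2;10m [38;2;4;2;10m[48;2;4;2;10m [38;2;4;2;10m[48;2;4;2;10m [38;2;4;2;10m[48;2;4;2;10m [38;2;4;2;10m[48;2;4;2;10m [38;2;4;2;10m[48;2;10;3;21m▐[38;2;4;2;10m[48;2;4;2;10m [38;2;4;2;10m[48;2;4;2;11m▌[0m
[38;2;4;2;10m[48;2;4;2;10m [38;2;4;2;10m[48;2;17;4;32m▐[38;2;4;2;10m[48;2;4;2;10m [38;2;4;2;10m[48;2;4;2;10m [38;2;4;2;10m[48;2;4;2;10m [38;2;4;2;10m[48;2;4;2;10m [38;2;4;2;10m[48;2;4;2;10m [38;2;4;2;10m[48;2;11;3;22m▐[38;2;4;2;10m[48;2;4;2;10m [38;2;4;2;10m[48;2;5;2;11m▌[0m
[38;2;4;2;10m[48;2;4;2;10m [38;2;4;2;10m[48;2;20;5;37m▐[38;2;4;2;10m[48;2;4;2;10m [38;2;4;2;10m[48;2;4;2;10m [38;2;4;2;10m[48;2;4;2;10m [38;2;4;2;10m[48;2;4;2;10m [38;2;4;2;10m[48;2;4;2;10m [38;2;4;2;10m[48;2;13;3;26m▐[38;2;4;2;10m[48;2;4;2;10m [38;2;4;2;10m[48;2;5;2;12m▌[0m
[38;2;4;2;10m[48;2;4;2;10m [38;2;4;2;10m[48;2;26;6;47m▐[38;2;4;2;10m[48;2;4;2;10m [38;2;4;2;10m[48;2;4;2;10m [38;2;4;2;10m[48;2;4;2;10m [38;2;4;2;10m[48;2;4;2;10m [38;2;4;2;10m[48;2;4;2;10m [38;2;4;2;10m[48;2;18;4;34m▐[38;2;4;2;10m[48;2;4;2;10m [38;2;4;2;10m[48;2;7;2;15m▌[0m
[38;2;4;2;10m[48;2;4;2;11m🬎[38;2;12;3;23m[48;2;71;17;81m🬨[38;2;4;2;10m[48;2;6;2;13m🬎[38;2;4;2;10m[48;2;5;2;13m🬎[38;2;4;2;10m[48;2;6;2;13m🬎[38;2;4;2;10m[48;2;6;2;13m🬎[38;2;4;2;10m[48;2;5;2;13m🬎[38;2;9;3;19m[48;2;59;14;76m🬨[38;2;4;2;10m[48;2;4;2;11m🬎[38;2;5;2;12m[48;2;14;3;27m🬕[0m
[38;2;16;4;30m[48;2;252;220;37m🬂[38;2;252;203;31m[48;2;254;249;49m🬎[38;2;252;203;31m[48;2;254;249;49m🬎[38;2;252;203;30m[48;2;254;249;49m🬎[38;2;252;203;30m[48;2;254;249;49m🬎[38;2;252;203;31m[48;2;254;249;49m🬎[38;2;252;203;31m[48;2;254;249;49m🬎[38;2;16;4;30m[48;2;253;220;37m🬁[38;2;16;4;30m[48;2;252;220;37m🬂[38;2;26;6;47m[48;2;252;220;37m🬂[0m
</frame>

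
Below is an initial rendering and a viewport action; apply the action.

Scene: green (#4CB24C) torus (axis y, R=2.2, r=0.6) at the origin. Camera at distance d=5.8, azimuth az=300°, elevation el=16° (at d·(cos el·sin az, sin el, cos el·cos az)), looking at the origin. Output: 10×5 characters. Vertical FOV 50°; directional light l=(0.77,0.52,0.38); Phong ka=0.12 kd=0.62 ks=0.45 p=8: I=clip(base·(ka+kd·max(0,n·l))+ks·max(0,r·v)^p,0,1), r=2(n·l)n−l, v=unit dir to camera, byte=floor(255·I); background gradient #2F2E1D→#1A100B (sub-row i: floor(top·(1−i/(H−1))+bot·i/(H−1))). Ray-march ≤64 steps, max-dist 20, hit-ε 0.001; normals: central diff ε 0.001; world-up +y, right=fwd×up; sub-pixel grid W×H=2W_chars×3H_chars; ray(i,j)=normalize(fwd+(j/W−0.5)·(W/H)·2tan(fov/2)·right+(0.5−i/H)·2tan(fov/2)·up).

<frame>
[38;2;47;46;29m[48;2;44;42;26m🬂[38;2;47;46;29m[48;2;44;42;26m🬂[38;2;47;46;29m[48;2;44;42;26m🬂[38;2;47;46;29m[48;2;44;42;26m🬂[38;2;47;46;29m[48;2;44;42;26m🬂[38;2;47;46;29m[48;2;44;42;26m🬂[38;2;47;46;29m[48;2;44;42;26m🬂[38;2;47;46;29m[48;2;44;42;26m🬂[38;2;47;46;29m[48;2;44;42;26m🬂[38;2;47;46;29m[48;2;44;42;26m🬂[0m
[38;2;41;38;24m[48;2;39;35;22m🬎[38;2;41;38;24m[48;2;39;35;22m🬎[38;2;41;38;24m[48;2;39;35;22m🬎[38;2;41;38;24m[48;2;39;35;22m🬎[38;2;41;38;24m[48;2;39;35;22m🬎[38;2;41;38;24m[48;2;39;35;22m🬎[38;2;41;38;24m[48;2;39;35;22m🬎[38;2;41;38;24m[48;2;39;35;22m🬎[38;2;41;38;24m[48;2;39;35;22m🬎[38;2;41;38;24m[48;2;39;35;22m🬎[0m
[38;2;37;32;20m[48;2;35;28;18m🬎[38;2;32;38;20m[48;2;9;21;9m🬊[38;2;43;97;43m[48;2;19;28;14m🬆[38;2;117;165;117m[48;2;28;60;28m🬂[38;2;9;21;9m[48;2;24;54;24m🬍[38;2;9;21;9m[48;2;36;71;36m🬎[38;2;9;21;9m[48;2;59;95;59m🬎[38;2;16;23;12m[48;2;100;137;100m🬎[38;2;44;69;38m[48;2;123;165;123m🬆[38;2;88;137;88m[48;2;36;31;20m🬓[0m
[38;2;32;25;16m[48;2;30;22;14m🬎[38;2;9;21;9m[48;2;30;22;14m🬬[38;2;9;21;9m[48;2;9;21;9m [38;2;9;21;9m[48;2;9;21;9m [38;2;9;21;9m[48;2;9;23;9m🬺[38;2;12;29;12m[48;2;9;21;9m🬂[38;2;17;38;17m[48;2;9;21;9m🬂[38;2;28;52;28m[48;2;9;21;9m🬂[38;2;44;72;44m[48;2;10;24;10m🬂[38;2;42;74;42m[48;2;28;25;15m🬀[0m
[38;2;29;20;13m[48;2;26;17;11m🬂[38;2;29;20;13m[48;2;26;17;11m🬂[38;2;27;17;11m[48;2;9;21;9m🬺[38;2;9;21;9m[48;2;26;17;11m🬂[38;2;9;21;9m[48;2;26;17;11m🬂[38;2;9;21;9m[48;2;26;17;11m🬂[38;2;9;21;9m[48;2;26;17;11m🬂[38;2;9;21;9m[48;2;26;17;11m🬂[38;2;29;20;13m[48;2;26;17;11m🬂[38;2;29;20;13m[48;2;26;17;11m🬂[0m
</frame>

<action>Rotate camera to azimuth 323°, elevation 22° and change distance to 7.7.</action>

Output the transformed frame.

<frame>
[38;2;47;46;29m[48;2;44;42;26m🬂[38;2;47;46;29m[48;2;44;42;26m🬂[38;2;47;46;29m[48;2;44;42;26m🬂[38;2;47;46;29m[48;2;44;42;26m🬂[38;2;47;46;29m[48;2;44;42;26m🬂[38;2;47;46;29m[48;2;44;42;26m🬂[38;2;47;46;29m[48;2;44;42;26m🬂[38;2;47;46;29m[48;2;44;42;26m🬂[38;2;47;46;29m[48;2;44;42;26m🬂[38;2;47;46;29m[48;2;44;42;26m🬂[0m
[38;2;41;38;24m[48;2;39;35;22m🬎[38;2;41;38;24m[48;2;39;35;22m🬎[38;2;41;38;24m[48;2;39;35;22m🬎[38;2;41;38;24m[48;2;39;35;22m🬎[38;2;41;38;24m[48;2;39;35;22m🬎[38;2;41;38;24m[48;2;39;35;22m🬎[38;2;41;38;24m[48;2;39;35;22m🬎[38;2;41;38;24m[48;2;39;35;22m🬎[38;2;41;38;24m[48;2;39;35;22m🬎[38;2;41;38;24m[48;2;39;35;22m🬎[0m
[38;2;37;32;20m[48;2;35;28;18m🬎[38;2;37;32;20m[48;2;35;28;18m🬎[38;2;29;69;29m[48;2;26;28;16m🬇[38;2;60;126;60m[48;2;32;76;32m🬍[38;2;119;172;119m[48;2;26;50;22m🬀[38;2;9;23;9m[48;2;35;28;18m🬎[38;2;9;21;9m[48;2;32;75;32m🬎[38;2;32;60;29m[48;2;116;173;116m🬝[38;2;56;121;56m[48;2;36;31;20m🬏[38;2;37;32;20m[48;2;35;28;18m🬎[0m
[38;2;32;25;16m[48;2;30;22;14m🬎[38;2;32;25;16m[48;2;30;22;14m🬎[38;2;9;21;9m[48;2;30;22;14m🬊[38;2;9;22;9m[48;2;30;22;14m🬬[38;2;20;47;20m[48;2;9;21;9m🬂[38;2;28;64;28m[48;2;11;27;11m🬂[38;2;61;103;61m[48;2;15;35;15m🬂[38;2;101;150;101m[48;2;27;40;19m🬂[38;2;37;88;37m[48;2;31;23;15m🬀[38;2;32;25;16m[48;2;30;22;14m🬎[0m
[38;2;29;20;13m[48;2;26;17;11m🬂[38;2;29;20;13m[48;2;26;17;11m🬂[38;2;29;20;13m[48;2;26;17;11m🬂[38;2;29;20;13m[48;2;26;17;11m🬂[38;2;29;20;13m[48;2;26;17;11m🬂[38;2;29;20;13m[48;2;26;17;11m🬂[38;2;29;20;13m[48;2;26;17;11m🬂[38;2;29;20;13m[48;2;26;17;11m🬂[38;2;29;20;13m[48;2;26;17;11m🬂[38;2;29;20;13m[48;2;26;17;11m🬂[0m
</frame>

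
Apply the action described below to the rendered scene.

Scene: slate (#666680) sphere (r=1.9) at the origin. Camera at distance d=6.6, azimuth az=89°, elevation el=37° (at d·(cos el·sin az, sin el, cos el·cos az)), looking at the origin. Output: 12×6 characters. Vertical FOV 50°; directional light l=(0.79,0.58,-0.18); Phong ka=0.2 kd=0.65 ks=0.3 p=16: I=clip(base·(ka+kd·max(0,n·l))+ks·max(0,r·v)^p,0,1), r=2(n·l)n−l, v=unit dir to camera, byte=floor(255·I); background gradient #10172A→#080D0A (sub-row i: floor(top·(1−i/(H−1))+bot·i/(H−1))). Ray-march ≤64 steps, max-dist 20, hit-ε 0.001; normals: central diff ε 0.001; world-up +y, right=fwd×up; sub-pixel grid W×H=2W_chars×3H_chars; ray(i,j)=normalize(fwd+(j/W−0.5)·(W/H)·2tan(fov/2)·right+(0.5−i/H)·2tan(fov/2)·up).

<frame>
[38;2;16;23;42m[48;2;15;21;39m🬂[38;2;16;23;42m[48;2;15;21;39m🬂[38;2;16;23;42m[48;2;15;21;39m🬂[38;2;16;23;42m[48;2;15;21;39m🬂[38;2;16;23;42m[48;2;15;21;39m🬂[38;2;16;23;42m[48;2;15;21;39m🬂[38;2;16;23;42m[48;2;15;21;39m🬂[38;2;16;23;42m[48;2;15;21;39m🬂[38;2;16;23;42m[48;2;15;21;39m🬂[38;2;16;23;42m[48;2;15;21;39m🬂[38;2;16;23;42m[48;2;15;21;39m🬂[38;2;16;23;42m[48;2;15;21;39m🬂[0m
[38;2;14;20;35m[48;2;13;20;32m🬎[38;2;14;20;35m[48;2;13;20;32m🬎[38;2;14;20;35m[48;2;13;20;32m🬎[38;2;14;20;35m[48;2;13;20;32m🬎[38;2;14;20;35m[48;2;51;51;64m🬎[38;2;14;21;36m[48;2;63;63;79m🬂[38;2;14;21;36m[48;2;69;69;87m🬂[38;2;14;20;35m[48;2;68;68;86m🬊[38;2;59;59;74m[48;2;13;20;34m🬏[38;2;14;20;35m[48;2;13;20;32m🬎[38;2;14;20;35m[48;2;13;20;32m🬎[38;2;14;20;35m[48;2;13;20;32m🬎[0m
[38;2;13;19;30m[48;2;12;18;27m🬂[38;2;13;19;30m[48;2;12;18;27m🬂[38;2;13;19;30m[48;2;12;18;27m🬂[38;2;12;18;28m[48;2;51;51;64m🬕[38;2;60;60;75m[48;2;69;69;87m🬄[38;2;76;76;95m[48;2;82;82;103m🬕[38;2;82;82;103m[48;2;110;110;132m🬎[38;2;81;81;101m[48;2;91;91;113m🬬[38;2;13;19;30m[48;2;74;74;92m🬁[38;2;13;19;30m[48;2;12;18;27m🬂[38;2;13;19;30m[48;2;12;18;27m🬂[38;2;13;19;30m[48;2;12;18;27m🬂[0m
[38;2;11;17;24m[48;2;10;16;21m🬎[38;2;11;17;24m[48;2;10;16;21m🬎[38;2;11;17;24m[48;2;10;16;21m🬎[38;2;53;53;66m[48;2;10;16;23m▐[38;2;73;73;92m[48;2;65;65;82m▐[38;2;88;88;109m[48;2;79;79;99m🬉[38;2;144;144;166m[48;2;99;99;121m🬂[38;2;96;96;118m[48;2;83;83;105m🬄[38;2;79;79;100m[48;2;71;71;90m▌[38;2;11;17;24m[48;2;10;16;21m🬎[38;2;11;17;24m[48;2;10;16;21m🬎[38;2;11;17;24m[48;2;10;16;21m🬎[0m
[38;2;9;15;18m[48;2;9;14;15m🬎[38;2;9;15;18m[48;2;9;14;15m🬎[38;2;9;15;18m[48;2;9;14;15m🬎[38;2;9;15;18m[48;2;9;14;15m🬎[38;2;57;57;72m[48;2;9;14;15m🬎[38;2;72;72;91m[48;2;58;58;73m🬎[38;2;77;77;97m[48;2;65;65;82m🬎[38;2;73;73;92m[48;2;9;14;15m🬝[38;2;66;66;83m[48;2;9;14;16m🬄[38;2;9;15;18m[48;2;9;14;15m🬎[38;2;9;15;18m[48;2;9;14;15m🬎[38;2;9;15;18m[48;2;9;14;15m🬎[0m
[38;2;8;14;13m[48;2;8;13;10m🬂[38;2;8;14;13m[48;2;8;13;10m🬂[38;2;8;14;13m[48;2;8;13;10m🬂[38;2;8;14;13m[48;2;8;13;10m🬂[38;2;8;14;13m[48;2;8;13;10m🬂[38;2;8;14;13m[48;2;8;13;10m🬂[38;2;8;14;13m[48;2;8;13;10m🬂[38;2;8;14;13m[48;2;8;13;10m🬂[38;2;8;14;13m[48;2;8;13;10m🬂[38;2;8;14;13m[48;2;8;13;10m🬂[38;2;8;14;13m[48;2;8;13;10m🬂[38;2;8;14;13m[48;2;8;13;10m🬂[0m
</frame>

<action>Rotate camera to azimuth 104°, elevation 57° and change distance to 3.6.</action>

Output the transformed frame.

<frame>
[38;2;16;23;42m[48;2;15;21;39m🬂[38;2;15;22;40m[48;2;55;55;69m🬝[38;2;16;23;42m[48;2;57;57;72m🬀[38;2;58;58;73m[48;2;65;65;81m🬆[38;2;61;61;78m[48;2;67;67;84m🬆[38;2;62;62;78m[48;2;67;67;85m🬂[38;2;64;64;81m[48;2;69;69;87m🬎[38;2;61;61;77m[48;2;67;67;84m🬂[38;2;60;60;75m[48;2;65;65;82m🬊[38;2;54;54;68m[48;2;62;62;78m🬊[38;2;15;22;41m[48;2;55;55;69m🬊[38;2;16;23;42m[48;2;15;21;39m🬂[0m
[38;2;13;20;34m[48;2;56;56;70m🬝[38;2;56;56;71m[48;2;63;63;80m🬄[38;2;65;65;82m[48;2;70;70;88m🬆[38;2;69;69;87m[48;2;73;73;91m🬆[38;2;70;70;88m[48;2;74;74;92m🬂[38;2;71;71;90m[48;2;75;75;93m🬂[38;2;72;72;90m[48;2;75;75;94m🬂[38;2;72;72;90m[48;2;75;75;94m🬎[38;2;70;70;88m[48;2;73;73;92m🬊[38;2;67;67;84m[48;2;71;71;89m🬊[38;2;61;61;77m[48;2;67;67;84m🬊[38;2;14;20;35m[48;2;56;56;71m🬉[0m
[38;2;12;18;28m[48;2;63;63;79m▌[38;2;67;67;84m[48;2;71;71;89m🬄[38;2;73;73;91m[48;2;75;75;94m🬆[38;2;75;75;95m[48;2;78;78;98m🬆[38;2;77;77;97m[48;2;80;80;100m🬆[38;2;78;78;98m[48;2;85;85;106m🬎[38;2;78;78;98m[48;2;87;87;107m🬎[38;2;77;77;97m[48;2;82;82;102m🬎[38;2;76;76;95m[48;2;78;78;98m🬊[38;2;73;73;92m[48;2;76;76;95m🬊[38;2;70;70;88m[48;2;73;73;91m🬊[38;2;60;60;76m[48;2;66;66;83m🬉[0m
[38;2;68;68;86m[48;2;10;16;23m▐[38;2;73;73;91m[48;2;76;76;95m▌[38;2;77;77;97m[48;2;79;79;99m🬆[38;2;79;79;100m[48;2;82;82;102m🬆[38;2;85;85;106m[48;2;97;97;118m🬕[38;2;101;101;122m[48;2;130;130;151m🬆[38;2;108;108;129m[48;2;140;140;161m🬊[38;2;91;91;111m[48;2;110;110;131m🬨[38;2;80;80;101m[48;2;85;85;105m🬨[38;2;77;77;98m[48;2;79;79;100m🬊[38;2;75;75;94m[48;2;77;77;97m🬨[38;2;67;67;84m[48;2;72;72;90m▐[0m
[38;2;68;68;86m[48;2;9;14;16m🬉[38;2;74;74;93m[48;2;77;77;97m▌[38;2;79;79;100m[48;2;81;81;102m▌[38;2;82;82;103m[48;2;83;83;105m▌[38;2;98;98;120m[48;2;87;87;109m🬉[38;2;132;132;154m[48;2;105;105;127m🬊[38;2;143;143;165m[48;2;113;113;135m🬆[38;2;112;112;134m[48;2;93;93;115m🬄[38;2;85;85;107m[48;2;83;83;104m▌[38;2;80;80;100m[48;2;81;81;102m🬉[38;2;76;76;96m[48;2;78;78;98m▐[38;2;70;70;88m[48;2;9;14;15m🬝[0m
[38;2;8;14;13m[48;2;8;13;10m🬂[38;2;74;74;93m[48;2;8;13;10m🬊[38;2;80;80;101m[48;2;78;78;98m🬨[38;2;84;84;105m[48;2;82;82;103m▐[38;2;86;86;107m[48;2;85;85;106m🬉[38;2;90;90;112m[48;2;86;86;108m🬂[38;2;92;92;114m[48;2;86;86;108m🬂[38;2;88;88;110m[48;2;85;85;107m🬀[38;2;84;84;106m[48;2;83;83;104m▌[38;2;81;81;102m[48;2;79;79;100m🬕[38;2;76;76;96m[48;2;8;13;10m🬝[38;2;70;70;88m[48;2;8;13;11m🬀[0m
</frame>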